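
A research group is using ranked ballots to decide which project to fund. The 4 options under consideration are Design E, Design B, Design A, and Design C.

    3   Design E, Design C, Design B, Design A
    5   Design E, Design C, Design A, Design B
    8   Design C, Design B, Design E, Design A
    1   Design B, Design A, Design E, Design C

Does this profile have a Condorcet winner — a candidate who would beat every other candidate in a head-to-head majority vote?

No

Head-to-head results (17 voters total):
Design E vs Design B: Design B wins 9–8.
Design E vs Design A: Design E wins 16–1.
Design E vs Design C: Design E wins 9–8.
Design B vs Design A: Design B wins 12–5.
Design B vs Design C: Design C wins 16–1.
Design A vs Design C: Design C wins 16–1.
No candidate beats all others: Design E beats Design C beats Design B beats Design E, a majority cycle.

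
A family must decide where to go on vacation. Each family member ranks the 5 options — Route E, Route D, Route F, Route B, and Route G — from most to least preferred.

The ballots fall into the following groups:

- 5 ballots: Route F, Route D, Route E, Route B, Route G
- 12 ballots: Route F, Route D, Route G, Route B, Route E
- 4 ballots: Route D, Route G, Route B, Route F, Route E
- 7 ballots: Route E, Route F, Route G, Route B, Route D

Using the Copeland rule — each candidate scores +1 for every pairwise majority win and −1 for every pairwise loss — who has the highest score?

Pairwise results:
  Route E vs Route D: Route D wins 21–7.
  Route E vs Route F: Route F wins 21–7.
  Route E vs Route B: Route B wins 16–12.
  Route E vs Route G: Route G wins 16–12.
  Route D vs Route F: Route F wins 24–4.
  Route D vs Route B: Route D wins 21–7.
  Route D vs Route G: Route D wins 21–7.
  Route F vs Route B: Route F wins 24–4.
  Route F vs Route G: Route F wins 24–4.
  Route B vs Route G: Route G wins 23–5.
Copeland scores (wins − losses):
  Route E: 0 − 4 = -4
  Route D: 3 − 1 = 2
  Route F: 4 − 0 = 4
  Route B: 1 − 3 = -2
  Route G: 2 − 2 = 0
Route F has the best Copeland score.

Route F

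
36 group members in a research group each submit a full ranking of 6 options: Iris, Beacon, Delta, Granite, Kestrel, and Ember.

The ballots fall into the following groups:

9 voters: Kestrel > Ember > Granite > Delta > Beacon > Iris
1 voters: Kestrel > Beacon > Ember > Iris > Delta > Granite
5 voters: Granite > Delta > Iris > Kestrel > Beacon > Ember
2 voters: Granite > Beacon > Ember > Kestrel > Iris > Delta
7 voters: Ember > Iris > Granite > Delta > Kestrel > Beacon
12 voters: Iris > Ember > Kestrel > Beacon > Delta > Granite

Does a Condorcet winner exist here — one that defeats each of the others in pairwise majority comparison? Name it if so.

Head-to-head results (36 voters total):
Iris vs Beacon: Iris wins 24–12.
Iris vs Delta: Iris wins 22–14.
Iris vs Granite: Iris wins 20–16.
Iris vs Kestrel: Iris wins 24–12.
Iris vs Ember: Ember wins 19–17.
Beacon vs Delta: Delta wins 21–15.
Beacon vs Granite: Granite wins 23–13.
Beacon vs Kestrel: Kestrel wins 34–2.
Beacon vs Ember: Ember wins 28–8.
Delta vs Granite: Granite wins 23–13.
Delta vs Kestrel: Kestrel wins 24–12.
Delta vs Ember: Ember wins 31–5.
Granite vs Kestrel: Kestrel wins 22–14.
Granite vs Ember: Ember wins 29–7.
Kestrel vs Ember: Ember wins 21–15.
Ember beats each rival — Iris (19–17), Beacon (28–8), Delta (31–5), Granite (29–7), Kestrel (21–15) — so Ember is the Condorcet winner.

Ember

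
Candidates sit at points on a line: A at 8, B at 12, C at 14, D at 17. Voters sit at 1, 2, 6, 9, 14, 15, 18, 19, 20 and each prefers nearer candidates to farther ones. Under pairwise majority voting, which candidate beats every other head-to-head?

C

With single-peaked preferences on a line, the Condorcet winner is the candidate closest to the median voter.
The median voter (position 14) is closest to C at 14.
Check: C vs A — voters closer to C: 5 of 9.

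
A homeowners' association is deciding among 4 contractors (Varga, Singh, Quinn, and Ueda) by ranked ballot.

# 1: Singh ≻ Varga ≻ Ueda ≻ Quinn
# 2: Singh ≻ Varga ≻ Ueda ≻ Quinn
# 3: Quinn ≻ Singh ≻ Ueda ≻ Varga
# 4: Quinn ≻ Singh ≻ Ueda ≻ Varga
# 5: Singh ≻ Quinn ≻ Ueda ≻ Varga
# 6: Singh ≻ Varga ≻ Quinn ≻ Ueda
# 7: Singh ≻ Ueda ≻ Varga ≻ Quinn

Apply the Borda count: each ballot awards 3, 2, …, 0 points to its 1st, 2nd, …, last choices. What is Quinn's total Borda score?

9

Borda scores:
  Varga: 2 + 2 + 0 + 0 + 0 + 2 + 1 = 7
  Singh: 3 + 3 + 2 + 2 + 3 + 3 + 3 = 19
  Quinn: 0 + 0 + 3 + 3 + 2 + 1 + 0 = 9
  Ueda: 1 + 1 + 1 + 1 + 1 + 0 + 2 = 7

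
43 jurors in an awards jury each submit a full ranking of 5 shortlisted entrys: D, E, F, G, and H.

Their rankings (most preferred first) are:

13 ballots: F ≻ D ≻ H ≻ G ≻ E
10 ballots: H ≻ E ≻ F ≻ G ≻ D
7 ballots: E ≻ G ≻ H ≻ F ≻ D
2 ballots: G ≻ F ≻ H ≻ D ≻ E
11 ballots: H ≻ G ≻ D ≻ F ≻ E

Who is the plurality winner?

First-place vote totals:
  D: 0
  E: 7
  F: 13
  G: 2
  H: 21
H has the most first-place votes.

H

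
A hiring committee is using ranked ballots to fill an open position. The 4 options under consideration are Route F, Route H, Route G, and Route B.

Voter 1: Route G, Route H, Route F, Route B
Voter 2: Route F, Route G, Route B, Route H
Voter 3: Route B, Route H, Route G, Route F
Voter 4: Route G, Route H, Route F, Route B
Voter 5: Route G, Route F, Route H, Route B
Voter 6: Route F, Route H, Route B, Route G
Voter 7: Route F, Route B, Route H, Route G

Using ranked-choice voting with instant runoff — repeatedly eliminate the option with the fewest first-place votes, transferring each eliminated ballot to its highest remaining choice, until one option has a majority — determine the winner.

Route G

Round 1: Route F 3, Route G 3, Route B 1, Route H 0. Route H has the fewest and is eliminated.
Round 2: Route F 3, Route G 3, Route B 1. Route B has the fewest and is eliminated.
Round 3: Route G 4, Route F 3. Route G has a majority.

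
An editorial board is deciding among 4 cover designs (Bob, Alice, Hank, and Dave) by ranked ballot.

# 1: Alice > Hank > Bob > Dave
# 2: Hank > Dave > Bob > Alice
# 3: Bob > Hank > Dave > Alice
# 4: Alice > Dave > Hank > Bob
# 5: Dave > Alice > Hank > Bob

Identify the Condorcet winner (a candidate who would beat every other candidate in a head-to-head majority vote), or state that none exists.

Head-to-head results (5 voters total):
Bob vs Alice: Alice wins 3–2.
Bob vs Hank: Hank wins 4–1.
Bob vs Dave: Dave wins 3–2.
Alice vs Hank: Alice wins 3–2.
Alice vs Dave: Dave wins 3–2.
Hank vs Dave: Hank wins 3–2.
No candidate beats all others: Alice beats Hank beats Dave beats Alice, a majority cycle.

None — there is no Condorcet winner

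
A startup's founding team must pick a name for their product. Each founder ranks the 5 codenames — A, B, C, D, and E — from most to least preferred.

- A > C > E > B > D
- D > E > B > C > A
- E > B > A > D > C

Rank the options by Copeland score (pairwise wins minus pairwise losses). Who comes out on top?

Pairwise results:
  A vs B: B wins 2–1.
  A vs C: A wins 2–1.
  A vs D: A wins 2–1.
  A vs E: E wins 2–1.
  B vs C: B wins 2–1.
  B vs D: B wins 2–1.
  B vs E: E wins 3–0.
  C vs D: D wins 2–1.
  C vs E: E wins 2–1.
  D vs E: E wins 2–1.
Copeland scores (wins − losses):
  A: 2 − 2 = 0
  B: 3 − 1 = 2
  C: 0 − 4 = -4
  D: 1 − 3 = -2
  E: 4 − 0 = 4
E has the best Copeland score.

E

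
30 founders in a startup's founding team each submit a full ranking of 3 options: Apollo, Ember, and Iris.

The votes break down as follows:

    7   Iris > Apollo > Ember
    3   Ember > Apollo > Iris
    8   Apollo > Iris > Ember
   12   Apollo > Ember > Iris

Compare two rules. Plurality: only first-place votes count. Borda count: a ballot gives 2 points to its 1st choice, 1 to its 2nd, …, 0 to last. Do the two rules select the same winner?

Plurality first-place counts: Apollo 20, Ember 3, Iris 7 → Apollo.
Borda totals: Apollo 50, Ember 18, Iris 22 → Apollo.
The two rules agree on Apollo.

Yes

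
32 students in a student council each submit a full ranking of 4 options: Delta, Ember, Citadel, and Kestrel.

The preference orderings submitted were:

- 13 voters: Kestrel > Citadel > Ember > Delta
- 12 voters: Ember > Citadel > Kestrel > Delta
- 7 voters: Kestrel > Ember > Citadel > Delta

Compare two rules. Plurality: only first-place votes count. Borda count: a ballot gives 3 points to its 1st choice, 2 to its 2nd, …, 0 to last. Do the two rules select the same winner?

Plurality first-place counts: Delta 0, Ember 12, Citadel 0, Kestrel 20 → Kestrel.
Borda totals: Delta 0, Ember 63, Citadel 57, Kestrel 72 → Kestrel.
The two rules agree on Kestrel.

Yes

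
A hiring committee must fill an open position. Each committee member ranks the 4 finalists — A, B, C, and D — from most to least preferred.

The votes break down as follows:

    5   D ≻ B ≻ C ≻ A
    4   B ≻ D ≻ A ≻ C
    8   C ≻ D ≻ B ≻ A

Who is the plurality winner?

First-place vote totals:
  A: 0
  B: 4
  C: 8
  D: 5
C has the most first-place votes.

C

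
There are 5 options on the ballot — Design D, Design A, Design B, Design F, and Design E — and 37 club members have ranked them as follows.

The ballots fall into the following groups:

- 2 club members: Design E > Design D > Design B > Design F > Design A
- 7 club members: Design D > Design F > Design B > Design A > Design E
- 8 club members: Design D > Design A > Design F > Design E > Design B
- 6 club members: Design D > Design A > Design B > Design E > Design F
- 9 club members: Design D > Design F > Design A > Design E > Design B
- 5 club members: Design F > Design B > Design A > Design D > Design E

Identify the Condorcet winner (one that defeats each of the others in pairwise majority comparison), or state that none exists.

Head-to-head results (37 voters total):
Design D vs Design A: Design D wins 32–5.
Design D vs Design B: Design D wins 32–5.
Design D vs Design F: Design D wins 32–5.
Design D vs Design E: Design D wins 35–2.
Design A vs Design B: Design A wins 23–14.
Design A vs Design F: Design F wins 23–14.
Design A vs Design E: Design A wins 35–2.
Design B vs Design F: Design F wins 29–8.
Design B vs Design E: Design E wins 19–18.
Design F vs Design E: Design F wins 29–8.
Design D beats each rival — Design A (32–5), Design B (32–5), Design F (32–5), Design E (35–2) — so Design D is the Condorcet winner.

Design D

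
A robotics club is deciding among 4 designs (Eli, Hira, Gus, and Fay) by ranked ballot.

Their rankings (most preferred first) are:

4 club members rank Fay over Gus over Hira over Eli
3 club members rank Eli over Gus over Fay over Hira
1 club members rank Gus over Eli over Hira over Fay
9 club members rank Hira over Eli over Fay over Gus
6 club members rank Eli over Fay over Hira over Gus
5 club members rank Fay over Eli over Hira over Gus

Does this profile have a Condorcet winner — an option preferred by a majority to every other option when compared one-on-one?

Yes

Head-to-head results (28 voters total):
Eli vs Hira: Eli wins 15–13.
Eli vs Gus: Eli wins 23–5.
Eli vs Fay: Eli wins 19–9.
Hira vs Gus: Hira wins 20–8.
Hira vs Fay: Fay wins 18–10.
Gus vs Fay: Fay wins 24–4.
Eli beats each rival — Hira (15–13), Gus (23–5), Fay (19–9) — so Eli is the Condorcet winner.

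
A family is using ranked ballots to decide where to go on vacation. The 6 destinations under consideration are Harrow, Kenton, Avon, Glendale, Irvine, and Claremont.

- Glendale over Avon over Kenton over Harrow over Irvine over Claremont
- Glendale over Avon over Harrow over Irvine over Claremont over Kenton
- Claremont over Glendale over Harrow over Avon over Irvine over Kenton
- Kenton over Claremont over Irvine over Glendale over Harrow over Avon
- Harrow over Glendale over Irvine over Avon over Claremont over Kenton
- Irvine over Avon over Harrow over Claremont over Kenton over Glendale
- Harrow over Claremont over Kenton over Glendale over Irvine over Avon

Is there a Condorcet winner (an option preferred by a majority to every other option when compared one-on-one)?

Head-to-head results (7 voters total):
Harrow vs Kenton: Harrow wins 5–2.
Harrow vs Avon: Harrow wins 4–3.
Harrow vs Glendale: Glendale wins 4–3.
Harrow vs Irvine: Harrow wins 5–2.
Harrow vs Claremont: Harrow wins 5–2.
Kenton vs Avon: Avon wins 5–2.
Kenton vs Glendale: Glendale wins 4–3.
Kenton vs Irvine: Irvine wins 4–3.
Kenton vs Claremont: Claremont wins 5–2.
Avon vs Glendale: Glendale wins 6–1.
Avon vs Irvine: Irvine wins 4–3.
Avon vs Claremont: Avon wins 4–3.
Glendale vs Irvine: Glendale wins 5–2.
Glendale vs Claremont: Claremont wins 4–3.
Irvine vs Claremont: Irvine wins 4–3.
No candidate beats all others: Harrow beats Claremont beats Glendale beats Harrow, a majority cycle.

No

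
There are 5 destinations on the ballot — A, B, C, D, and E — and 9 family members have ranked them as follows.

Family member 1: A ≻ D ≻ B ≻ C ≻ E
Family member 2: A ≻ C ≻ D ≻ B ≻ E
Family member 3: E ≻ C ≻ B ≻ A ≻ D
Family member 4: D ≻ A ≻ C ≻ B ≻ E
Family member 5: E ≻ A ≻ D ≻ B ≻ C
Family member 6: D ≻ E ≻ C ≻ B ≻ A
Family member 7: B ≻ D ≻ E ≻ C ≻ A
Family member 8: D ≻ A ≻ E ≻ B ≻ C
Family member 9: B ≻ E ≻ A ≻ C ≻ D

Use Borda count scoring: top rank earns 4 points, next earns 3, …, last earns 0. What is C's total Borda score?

13

Borda scores:
  A: 4 + 4 + 1 + 3 + 3 + 0 + 0 + 3 + 2 = 20
  B: 2 + 1 + 2 + 1 + 1 + 1 + 4 + 1 + 4 = 17
  C: 1 + 3 + 3 + 2 + 0 + 2 + 1 + 0 + 1 = 13
  D: 3 + 2 + 0 + 4 + 2 + 4 + 3 + 4 + 0 = 22
  E: 0 + 0 + 4 + 0 + 4 + 3 + 2 + 2 + 3 = 18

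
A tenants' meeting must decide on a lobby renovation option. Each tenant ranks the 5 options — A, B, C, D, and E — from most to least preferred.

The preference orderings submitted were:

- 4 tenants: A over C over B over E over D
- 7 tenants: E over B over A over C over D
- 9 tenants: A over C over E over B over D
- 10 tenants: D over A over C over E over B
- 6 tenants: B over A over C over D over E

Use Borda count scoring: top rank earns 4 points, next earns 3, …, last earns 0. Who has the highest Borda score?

A

Borda scores:
  A: 4·4 + 7·2 + 9·4 + 10·3 + 6·3 = 114
  B: 4·2 + 7·3 + 9·1 + 10·0 + 6·4 = 62
  C: 4·3 + 7·1 + 9·3 + 10·2 + 6·2 = 78
  D: 4·0 + 7·0 + 9·0 + 10·4 + 6·1 = 46
  E: 4·1 + 7·4 + 9·2 + 10·1 + 6·0 = 60
A has the highest total.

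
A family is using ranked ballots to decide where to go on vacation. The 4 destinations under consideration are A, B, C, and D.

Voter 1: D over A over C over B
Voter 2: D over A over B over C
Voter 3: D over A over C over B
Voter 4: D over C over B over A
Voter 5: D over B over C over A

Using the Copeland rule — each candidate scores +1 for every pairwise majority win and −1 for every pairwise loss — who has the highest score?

Pairwise results:
  A vs B: A wins 3–2.
  A vs C: A wins 3–2.
  A vs D: D wins 5–0.
  B vs C: C wins 3–2.
  B vs D: D wins 5–0.
  C vs D: D wins 5–0.
Copeland scores (wins − losses):
  A: 2 − 1 = 1
  B: 0 − 3 = -3
  C: 1 − 2 = -1
  D: 3 − 0 = 3
D has the best Copeland score.

D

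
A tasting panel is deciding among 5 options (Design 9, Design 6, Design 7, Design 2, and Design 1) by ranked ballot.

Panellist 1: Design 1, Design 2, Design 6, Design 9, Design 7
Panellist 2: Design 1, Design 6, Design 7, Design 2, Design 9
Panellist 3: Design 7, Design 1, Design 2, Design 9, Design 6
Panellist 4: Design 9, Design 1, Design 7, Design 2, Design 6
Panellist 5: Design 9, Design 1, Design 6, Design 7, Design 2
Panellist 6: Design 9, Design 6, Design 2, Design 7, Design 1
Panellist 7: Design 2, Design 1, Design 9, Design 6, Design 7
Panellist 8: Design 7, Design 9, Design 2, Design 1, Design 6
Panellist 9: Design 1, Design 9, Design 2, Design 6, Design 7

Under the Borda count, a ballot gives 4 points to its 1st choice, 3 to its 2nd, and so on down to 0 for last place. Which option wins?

Design 1

Borda scores:
  Design 9: 1 + 0 + 1 + 4 + 4 + 4 + 2 + 3 + 3 = 22
  Design 6: 2 + 3 + 0 + 0 + 2 + 3 + 1 + 0 + 1 = 12
  Design 7: 0 + 2 + 4 + 2 + 1 + 1 + 0 + 4 + 0 = 14
  Design 2: 3 + 1 + 2 + 1 + 0 + 2 + 4 + 2 + 2 = 17
  Design 1: 4 + 4 + 3 + 3 + 3 + 0 + 3 + 1 + 4 = 25
Design 1 has the highest total.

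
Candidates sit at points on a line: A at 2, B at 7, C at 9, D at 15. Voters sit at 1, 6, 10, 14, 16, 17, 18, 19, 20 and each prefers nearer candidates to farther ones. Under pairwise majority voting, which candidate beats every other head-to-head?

D

With single-peaked preferences on a line, the Condorcet winner is the candidate closest to the median voter.
The median voter (position 16) is closest to D at 15.
Check: D vs A — voters closer to D: 7 of 9.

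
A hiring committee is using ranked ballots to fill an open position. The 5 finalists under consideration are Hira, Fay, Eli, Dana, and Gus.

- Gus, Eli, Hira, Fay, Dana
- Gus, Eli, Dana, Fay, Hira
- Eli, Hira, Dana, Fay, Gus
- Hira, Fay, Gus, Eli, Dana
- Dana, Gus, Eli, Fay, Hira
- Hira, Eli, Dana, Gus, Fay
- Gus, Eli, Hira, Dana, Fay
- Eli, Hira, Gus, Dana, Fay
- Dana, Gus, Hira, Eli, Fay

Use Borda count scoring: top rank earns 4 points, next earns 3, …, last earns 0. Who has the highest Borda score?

Eli

Borda scores:
  Hira: 2 + 0 + 3 + 4 + 0 + 4 + 2 + 3 + 2 = 20
  Fay: 1 + 1 + 1 + 3 + 1 + 0 + 0 + 0 + 0 = 7
  Eli: 3 + 3 + 4 + 1 + 2 + 3 + 3 + 4 + 1 = 24
  Dana: 0 + 2 + 2 + 0 + 4 + 2 + 1 + 1 + 4 = 16
  Gus: 4 + 4 + 0 + 2 + 3 + 1 + 4 + 2 + 3 = 23
Eli has the highest total.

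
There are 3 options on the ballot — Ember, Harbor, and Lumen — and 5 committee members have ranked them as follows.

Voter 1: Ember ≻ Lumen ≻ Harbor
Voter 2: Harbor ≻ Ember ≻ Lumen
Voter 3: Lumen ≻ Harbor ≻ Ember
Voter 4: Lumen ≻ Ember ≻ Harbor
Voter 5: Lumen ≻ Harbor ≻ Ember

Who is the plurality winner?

Lumen

First-place vote totals:
  Ember: 1
  Harbor: 1
  Lumen: 3
Lumen has the most first-place votes.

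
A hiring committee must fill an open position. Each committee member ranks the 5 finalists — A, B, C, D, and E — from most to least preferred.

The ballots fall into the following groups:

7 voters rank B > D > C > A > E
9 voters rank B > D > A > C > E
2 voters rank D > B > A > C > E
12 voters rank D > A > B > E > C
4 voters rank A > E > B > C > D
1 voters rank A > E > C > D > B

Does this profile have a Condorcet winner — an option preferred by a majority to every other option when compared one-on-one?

Head-to-head results (35 voters total):
A vs B: B wins 18–17.
A vs C: A wins 28–7.
A vs D: D wins 30–5.
A vs E: A wins 35–0.
B vs C: B wins 34–1.
B vs D: B wins 20–15.
B vs E: B wins 30–5.
C vs D: D wins 30–5.
C vs E: C wins 18–17.
D vs E: D wins 30–5.
B beats each rival — A (18–17), C (34–1), D (20–15), E (30–5) — so B is the Condorcet winner.

Yes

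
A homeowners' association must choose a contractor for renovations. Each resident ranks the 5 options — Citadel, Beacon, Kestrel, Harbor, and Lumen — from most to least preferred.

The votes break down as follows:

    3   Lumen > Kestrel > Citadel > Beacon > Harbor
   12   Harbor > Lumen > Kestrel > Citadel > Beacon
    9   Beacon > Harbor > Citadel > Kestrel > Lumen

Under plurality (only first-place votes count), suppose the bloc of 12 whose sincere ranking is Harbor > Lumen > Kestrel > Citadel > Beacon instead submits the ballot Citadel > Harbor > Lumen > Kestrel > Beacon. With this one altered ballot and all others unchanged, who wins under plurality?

Citadel

First-place totals with the altered ballot: Citadel 12, Beacon 9, Kestrel 0, Harbor 0, Lumen 3.
The switch changes the winner from Harbor to Citadel.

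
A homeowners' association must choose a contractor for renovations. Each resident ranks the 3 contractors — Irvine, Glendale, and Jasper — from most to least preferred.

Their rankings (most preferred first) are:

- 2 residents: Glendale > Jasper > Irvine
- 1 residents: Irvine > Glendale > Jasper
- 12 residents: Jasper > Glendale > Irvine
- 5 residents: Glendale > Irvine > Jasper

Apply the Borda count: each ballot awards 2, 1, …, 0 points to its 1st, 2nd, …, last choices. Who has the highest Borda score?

Borda scores:
  Irvine: 2·0 + 2 + 12·0 + 5·1 = 7
  Glendale: 2·2 + 1 + 12·1 + 5·2 = 27
  Jasper: 2·1 + 0 + 12·2 + 5·0 = 26
Glendale has the highest total.

Glendale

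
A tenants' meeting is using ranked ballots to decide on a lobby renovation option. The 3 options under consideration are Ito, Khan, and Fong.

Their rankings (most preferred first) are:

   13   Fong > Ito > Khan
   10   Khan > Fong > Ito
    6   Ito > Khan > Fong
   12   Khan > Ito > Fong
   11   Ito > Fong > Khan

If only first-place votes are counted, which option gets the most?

Khan

First-place vote totals:
  Ito: 17
  Khan: 22
  Fong: 13
Khan has the most first-place votes.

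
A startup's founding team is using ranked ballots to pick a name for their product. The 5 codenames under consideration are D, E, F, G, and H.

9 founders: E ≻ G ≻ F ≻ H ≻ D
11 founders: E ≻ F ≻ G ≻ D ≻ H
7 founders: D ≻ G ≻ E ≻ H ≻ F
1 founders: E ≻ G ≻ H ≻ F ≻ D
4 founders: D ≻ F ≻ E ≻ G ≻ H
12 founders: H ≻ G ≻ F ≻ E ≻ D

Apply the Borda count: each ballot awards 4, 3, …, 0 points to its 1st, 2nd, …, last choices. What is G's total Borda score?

Borda scores:
  D: 9·0 + 11·1 + 7·4 + 0 + 4·4 + 12·0 = 55
  E: 9·4 + 11·4 + 7·2 + 4 + 4·2 + 12·1 = 118
  F: 9·2 + 11·3 + 7·0 + 1 + 4·3 + 12·2 = 88
  G: 9·3 + 11·2 + 7·3 + 3 + 4·1 + 12·3 = 113
  H: 9·1 + 11·0 + 7·1 + 2 + 4·0 + 12·4 = 66

113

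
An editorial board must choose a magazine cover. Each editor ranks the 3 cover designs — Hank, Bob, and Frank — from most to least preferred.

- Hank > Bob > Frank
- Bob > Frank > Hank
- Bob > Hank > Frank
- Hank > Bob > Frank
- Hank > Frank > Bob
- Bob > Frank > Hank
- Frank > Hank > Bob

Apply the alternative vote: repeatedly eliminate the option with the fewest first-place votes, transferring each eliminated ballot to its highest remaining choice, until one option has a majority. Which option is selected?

Round 1: Hank 3, Bob 3, Frank 1. Frank has the fewest and is eliminated.
Round 2: Hank 4, Bob 3. Hank has a majority.

Hank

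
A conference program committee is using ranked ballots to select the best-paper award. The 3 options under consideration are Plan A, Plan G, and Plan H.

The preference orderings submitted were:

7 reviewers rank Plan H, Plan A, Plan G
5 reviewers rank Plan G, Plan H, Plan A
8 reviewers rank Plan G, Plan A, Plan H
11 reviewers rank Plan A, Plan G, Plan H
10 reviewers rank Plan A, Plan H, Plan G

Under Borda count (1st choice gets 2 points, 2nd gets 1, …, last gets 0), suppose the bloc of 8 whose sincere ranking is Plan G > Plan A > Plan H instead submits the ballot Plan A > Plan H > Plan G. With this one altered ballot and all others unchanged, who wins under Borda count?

Borda totals with the altered ballot: Plan A 65, Plan G 21, Plan H 37.
The winner is unchanged: still Plan A.

Plan A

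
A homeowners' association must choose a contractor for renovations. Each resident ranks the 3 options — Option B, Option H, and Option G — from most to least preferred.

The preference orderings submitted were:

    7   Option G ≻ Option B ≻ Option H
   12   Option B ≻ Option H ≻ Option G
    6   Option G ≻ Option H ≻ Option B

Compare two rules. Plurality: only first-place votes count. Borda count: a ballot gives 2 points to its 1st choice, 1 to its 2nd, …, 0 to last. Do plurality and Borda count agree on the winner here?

Plurality first-place counts: Option B 12, Option H 0, Option G 13 → Option G.
Borda totals: Option B 31, Option H 18, Option G 26 → Option B.
The two rules disagree: plurality picks Option G, Borda picks Option B.

No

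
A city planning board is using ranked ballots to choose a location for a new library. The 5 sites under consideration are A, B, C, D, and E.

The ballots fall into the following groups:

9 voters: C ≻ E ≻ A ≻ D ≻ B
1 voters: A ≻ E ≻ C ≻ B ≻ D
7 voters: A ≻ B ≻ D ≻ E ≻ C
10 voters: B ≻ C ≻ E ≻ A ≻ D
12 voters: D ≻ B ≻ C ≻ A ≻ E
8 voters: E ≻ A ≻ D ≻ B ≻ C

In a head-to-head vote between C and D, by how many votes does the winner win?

Ballots ranking C above D: 9+1+10 = 20.
Ballots ranking D above C: 7+12+8 = 27.
D wins 27–20, a margin of 7.

7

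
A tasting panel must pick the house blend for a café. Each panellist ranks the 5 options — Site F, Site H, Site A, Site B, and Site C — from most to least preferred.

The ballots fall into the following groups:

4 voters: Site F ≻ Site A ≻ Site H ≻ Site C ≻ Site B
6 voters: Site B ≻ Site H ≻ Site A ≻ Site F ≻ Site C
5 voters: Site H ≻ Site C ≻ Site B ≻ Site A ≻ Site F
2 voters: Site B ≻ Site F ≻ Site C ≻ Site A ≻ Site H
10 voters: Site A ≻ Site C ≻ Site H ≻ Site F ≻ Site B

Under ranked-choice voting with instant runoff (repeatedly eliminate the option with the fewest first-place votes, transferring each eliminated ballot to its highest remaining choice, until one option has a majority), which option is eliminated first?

Round 1: Site A 10, Site B 8, Site H 5, Site F 4, Site C 0. Site C has the fewest and is eliminated.
Round 2: Site A 10, Site B 8, Site H 5, Site F 4. Site F has the fewest and is eliminated.
Round 3: Site A 14, Site B 8, Site H 5. Site A has a majority.

Site C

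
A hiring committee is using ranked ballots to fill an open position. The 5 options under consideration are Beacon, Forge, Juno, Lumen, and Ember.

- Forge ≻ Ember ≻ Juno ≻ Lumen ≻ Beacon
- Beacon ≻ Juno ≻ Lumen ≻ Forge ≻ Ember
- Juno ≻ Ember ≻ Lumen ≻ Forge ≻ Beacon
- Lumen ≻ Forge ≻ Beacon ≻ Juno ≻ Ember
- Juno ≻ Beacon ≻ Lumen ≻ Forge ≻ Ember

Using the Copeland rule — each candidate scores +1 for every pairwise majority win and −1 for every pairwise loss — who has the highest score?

Pairwise results:
  Beacon vs Forge: Forge wins 3–2.
  Beacon vs Juno: Juno wins 3–2.
  Beacon vs Lumen: Lumen wins 3–2.
  Beacon vs Ember: Beacon wins 3–2.
  Forge vs Juno: Juno wins 3–2.
  Forge vs Lumen: Lumen wins 4–1.
  Forge vs Ember: Forge wins 4–1.
  Juno vs Lumen: Juno wins 4–1.
  Juno vs Ember: Juno wins 4–1.
  Lumen vs Ember: Lumen wins 3–2.
Copeland scores (wins − losses):
  Beacon: 1 − 3 = -2
  Forge: 2 − 2 = 0
  Juno: 4 − 0 = 4
  Lumen: 3 − 1 = 2
  Ember: 0 − 4 = -4
Juno has the best Copeland score.

Juno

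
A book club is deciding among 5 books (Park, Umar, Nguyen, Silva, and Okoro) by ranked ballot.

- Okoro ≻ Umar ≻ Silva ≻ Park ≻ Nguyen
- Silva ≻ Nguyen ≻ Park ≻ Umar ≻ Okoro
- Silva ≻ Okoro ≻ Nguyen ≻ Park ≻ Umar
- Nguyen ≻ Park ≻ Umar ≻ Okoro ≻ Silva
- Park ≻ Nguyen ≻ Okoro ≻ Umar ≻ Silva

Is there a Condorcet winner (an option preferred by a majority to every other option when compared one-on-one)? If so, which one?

Head-to-head results (5 voters total):
Park vs Umar: Park wins 4–1.
Park vs Nguyen: Nguyen wins 3–2.
Park vs Silva: Silva wins 3–2.
Park vs Okoro: Park wins 3–2.
Umar vs Nguyen: Nguyen wins 4–1.
Umar vs Silva: Umar wins 3–2.
Umar vs Okoro: Okoro wins 3–2.
Nguyen vs Silva: Silva wins 3–2.
Nguyen vs Okoro: Nguyen wins 3–2.
Silva vs Okoro: Okoro wins 3–2.
No candidate beats all others: Park beats Umar beats Silva beats Park, a majority cycle.

No Condorcet winner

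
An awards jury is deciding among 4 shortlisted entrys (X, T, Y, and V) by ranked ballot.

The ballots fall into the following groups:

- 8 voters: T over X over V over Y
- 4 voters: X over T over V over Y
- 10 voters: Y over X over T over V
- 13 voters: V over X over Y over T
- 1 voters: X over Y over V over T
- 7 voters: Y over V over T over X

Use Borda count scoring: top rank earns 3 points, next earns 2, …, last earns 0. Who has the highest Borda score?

Borda scores:
  X: 8·2 + 4·3 + 10·2 + 13·2 + 3 + 7·0 = 77
  T: 8·3 + 4·2 + 10·1 + 13·0 + 0 + 7·1 = 49
  Y: 8·0 + 4·0 + 10·3 + 13·1 + 2 + 7·3 = 66
  V: 8·1 + 4·1 + 10·0 + 13·3 + 1 + 7·2 = 66
X has the highest total.

X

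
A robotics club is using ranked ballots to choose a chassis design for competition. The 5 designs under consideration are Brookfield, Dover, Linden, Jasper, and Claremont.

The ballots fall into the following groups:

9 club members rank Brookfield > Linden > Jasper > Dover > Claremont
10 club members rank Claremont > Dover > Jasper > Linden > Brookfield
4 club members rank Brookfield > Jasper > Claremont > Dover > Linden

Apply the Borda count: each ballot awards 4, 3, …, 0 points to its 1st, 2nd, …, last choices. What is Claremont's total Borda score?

Borda scores:
  Brookfield: 9·4 + 10·0 + 4·4 = 52
  Dover: 9·1 + 10·3 + 4·1 = 43
  Linden: 9·3 + 10·1 + 4·0 = 37
  Jasper: 9·2 + 10·2 + 4·3 = 50
  Claremont: 9·0 + 10·4 + 4·2 = 48

48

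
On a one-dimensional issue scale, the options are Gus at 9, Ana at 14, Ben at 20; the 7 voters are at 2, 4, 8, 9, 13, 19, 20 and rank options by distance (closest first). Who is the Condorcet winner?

With single-peaked preferences on a line, the Condorcet winner is the candidate closest to the median voter.
The median voter (position 9) is closest to Gus at 9.
Check: Gus vs Ben — voters closer to Gus: 5 of 7.

Gus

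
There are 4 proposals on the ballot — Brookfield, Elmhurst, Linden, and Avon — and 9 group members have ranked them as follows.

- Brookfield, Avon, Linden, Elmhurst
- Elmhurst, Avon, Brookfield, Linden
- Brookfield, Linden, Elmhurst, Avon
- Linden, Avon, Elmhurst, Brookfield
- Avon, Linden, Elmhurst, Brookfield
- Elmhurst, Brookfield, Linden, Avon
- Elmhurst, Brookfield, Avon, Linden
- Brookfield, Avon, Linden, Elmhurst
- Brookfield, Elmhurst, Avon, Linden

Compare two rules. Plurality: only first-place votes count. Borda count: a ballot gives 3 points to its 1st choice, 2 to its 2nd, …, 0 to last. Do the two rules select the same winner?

Plurality first-place counts: Brookfield 4, Elmhurst 3, Linden 1, Avon 1 → Brookfield.
Borda totals: Brookfield 17, Elmhurst 14, Linden 10, Avon 13 → Brookfield.
The two rules agree on Brookfield.

Yes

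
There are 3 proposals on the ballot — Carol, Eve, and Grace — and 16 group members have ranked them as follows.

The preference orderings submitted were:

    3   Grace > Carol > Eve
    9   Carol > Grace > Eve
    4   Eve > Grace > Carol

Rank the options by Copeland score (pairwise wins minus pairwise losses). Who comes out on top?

Carol

Pairwise results:
  Carol vs Eve: Carol wins 12–4.
  Carol vs Grace: Carol wins 9–7.
  Eve vs Grace: Grace wins 12–4.
Copeland scores (wins − losses):
  Carol: 2 − 0 = 2
  Eve: 0 − 2 = -2
  Grace: 1 − 1 = 0
Carol has the best Copeland score.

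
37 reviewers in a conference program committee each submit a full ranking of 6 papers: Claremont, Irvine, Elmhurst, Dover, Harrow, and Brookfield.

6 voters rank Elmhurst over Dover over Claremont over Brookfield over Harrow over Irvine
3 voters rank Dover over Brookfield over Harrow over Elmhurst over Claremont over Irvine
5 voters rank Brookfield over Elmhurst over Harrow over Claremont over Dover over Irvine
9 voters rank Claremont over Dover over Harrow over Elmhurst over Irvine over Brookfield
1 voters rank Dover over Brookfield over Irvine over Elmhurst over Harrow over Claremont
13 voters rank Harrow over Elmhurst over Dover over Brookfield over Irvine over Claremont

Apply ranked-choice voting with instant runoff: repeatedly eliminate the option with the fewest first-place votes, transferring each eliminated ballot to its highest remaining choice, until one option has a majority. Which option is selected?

Harrow

Round 1: Harrow 13, Claremont 9, Elmhurst 6, Brookfield 5, Dover 4, Irvine 0. Irvine has the fewest and is eliminated.
Round 2: Harrow 13, Claremont 9, Elmhurst 6, Brookfield 5, Dover 4. Dover has the fewest and is eliminated.
Round 3: Harrow 13, Claremont 9, Brookfield 9, Elmhurst 6. Elmhurst has the fewest and is eliminated.
Round 4: Claremont 15, Harrow 13, Brookfield 9. Brookfield has the fewest and is eliminated.
Round 5: Harrow 22, Claremont 15. Harrow has a majority.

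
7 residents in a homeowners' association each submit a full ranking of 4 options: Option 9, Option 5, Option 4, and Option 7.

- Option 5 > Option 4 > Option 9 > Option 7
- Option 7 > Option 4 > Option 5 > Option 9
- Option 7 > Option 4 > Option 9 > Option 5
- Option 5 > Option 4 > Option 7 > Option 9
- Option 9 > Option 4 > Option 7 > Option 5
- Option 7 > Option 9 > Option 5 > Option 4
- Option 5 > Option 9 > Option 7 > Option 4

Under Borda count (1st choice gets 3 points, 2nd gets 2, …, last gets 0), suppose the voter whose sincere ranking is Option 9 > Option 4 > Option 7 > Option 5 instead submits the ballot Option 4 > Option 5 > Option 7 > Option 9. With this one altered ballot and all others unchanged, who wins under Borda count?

Borda totals with the altered ballot: Option 9 6, Option 5 13, Option 4 11, Option 7 12.
The switch changes the winner from Option 7 to Option 5.

Option 5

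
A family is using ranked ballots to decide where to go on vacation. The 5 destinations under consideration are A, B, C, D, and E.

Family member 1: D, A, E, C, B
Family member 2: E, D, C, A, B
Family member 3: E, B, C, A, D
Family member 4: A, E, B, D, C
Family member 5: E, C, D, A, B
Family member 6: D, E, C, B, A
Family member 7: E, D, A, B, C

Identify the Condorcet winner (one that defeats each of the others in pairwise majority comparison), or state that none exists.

Head-to-head results (7 voters total):
A vs B: A wins 5–2.
A vs C: C wins 4–3.
A vs D: D wins 5–2.
A vs E: E wins 5–2.
B vs C: C wins 4–3.
B vs D: D wins 5–2.
B vs E: E wins 7–0.
C vs D: D wins 5–2.
C vs E: E wins 7–0.
D vs E: E wins 5–2.
E beats each rival — A (5–2), B (7–0), C (7–0), D (5–2) — so E is the Condorcet winner.

E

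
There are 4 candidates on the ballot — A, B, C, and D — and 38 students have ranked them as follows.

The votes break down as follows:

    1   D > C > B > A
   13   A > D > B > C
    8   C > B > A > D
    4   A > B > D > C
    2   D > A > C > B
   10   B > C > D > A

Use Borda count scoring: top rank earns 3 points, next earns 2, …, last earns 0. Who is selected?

B

Borda scores:
  A: 0 + 13·3 + 8·1 + 4·3 + 2·2 + 10·0 = 63
  B: 1 + 13·1 + 8·2 + 4·2 + 2·0 + 10·3 = 68
  C: 2 + 13·0 + 8·3 + 4·0 + 2·1 + 10·2 = 48
  D: 3 + 13·2 + 8·0 + 4·1 + 2·3 + 10·1 = 49
B has the highest total.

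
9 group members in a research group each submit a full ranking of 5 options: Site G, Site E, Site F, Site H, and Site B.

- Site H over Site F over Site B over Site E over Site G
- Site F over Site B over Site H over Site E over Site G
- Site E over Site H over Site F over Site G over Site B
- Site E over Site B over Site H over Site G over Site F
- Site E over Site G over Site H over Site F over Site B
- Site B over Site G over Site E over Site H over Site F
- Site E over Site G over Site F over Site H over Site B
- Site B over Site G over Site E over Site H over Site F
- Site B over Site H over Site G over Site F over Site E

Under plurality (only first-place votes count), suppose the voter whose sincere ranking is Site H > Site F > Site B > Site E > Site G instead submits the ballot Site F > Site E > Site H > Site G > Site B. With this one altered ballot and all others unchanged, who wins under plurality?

Site E

First-place totals with the altered ballot: Site G 0, Site E 4, Site F 2, Site H 0, Site B 3.
The winner is unchanged: still Site E.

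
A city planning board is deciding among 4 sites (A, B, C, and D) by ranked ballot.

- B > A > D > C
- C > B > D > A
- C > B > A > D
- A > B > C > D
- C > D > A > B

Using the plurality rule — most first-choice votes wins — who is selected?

C

First-place vote totals:
  A: 1
  B: 1
  C: 3
  D: 0
C has the most first-place votes.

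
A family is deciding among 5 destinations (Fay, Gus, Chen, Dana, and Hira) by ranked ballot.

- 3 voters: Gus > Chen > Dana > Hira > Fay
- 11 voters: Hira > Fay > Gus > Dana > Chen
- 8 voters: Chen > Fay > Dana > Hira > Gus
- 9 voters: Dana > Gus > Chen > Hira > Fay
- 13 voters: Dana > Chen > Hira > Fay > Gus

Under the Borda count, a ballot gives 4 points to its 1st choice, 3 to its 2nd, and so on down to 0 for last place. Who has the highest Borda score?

Borda scores:
  Fay: 3·0 + 11·3 + 8·3 + 9·0 + 13·1 = 70
  Gus: 3·4 + 11·2 + 8·0 + 9·3 + 13·0 = 61
  Chen: 3·3 + 11·0 + 8·4 + 9·2 + 13·3 = 98
  Dana: 3·2 + 11·1 + 8·2 + 9·4 + 13·4 = 121
  Hira: 3·1 + 11·4 + 8·1 + 9·1 + 13·2 = 90
Dana has the highest total.

Dana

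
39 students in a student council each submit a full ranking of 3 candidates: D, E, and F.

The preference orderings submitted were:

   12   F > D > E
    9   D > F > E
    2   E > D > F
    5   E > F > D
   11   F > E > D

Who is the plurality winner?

First-place vote totals:
  D: 9
  E: 7
  F: 23
F has the most first-place votes.

F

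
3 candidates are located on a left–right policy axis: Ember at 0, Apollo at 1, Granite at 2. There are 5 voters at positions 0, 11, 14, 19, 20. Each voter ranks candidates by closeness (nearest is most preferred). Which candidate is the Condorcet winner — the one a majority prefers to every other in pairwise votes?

Granite

With single-peaked preferences on a line, the Condorcet winner is the candidate closest to the median voter.
The median voter (position 14) is closest to Granite at 2.
Check: Granite vs Ember — voters closer to Granite: 4 of 5.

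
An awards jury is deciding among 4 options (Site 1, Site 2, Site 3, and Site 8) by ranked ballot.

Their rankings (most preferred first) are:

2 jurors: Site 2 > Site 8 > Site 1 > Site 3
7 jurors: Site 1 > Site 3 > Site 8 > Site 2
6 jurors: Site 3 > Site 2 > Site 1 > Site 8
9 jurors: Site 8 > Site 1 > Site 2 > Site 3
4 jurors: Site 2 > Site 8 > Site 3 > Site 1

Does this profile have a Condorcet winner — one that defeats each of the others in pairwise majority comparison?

Yes

Head-to-head results (28 voters total):
Site 1 vs Site 2: Site 1 wins 16–12.
Site 1 vs Site 3: Site 1 wins 18–10.
Site 1 vs Site 8: Site 8 wins 15–13.
Site 2 vs Site 3: Site 2 wins 15–13.
Site 2 vs Site 8: Site 8 wins 16–12.
Site 3 vs Site 8: Site 8 wins 15–13.
Site 8 beats each rival — Site 1 (15–13), Site 2 (16–12), Site 3 (15–13) — so Site 8 is the Condorcet winner.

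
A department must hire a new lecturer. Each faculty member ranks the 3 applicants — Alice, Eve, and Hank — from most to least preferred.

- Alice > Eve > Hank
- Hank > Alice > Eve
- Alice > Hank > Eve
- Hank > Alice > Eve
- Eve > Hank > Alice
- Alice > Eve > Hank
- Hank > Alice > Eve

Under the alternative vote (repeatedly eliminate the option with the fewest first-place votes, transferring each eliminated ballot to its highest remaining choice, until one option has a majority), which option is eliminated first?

Eve

Round 1: Alice 3, Hank 3, Eve 1. Eve has the fewest and is eliminated.
Round 2: Hank 4, Alice 3. Hank has a majority.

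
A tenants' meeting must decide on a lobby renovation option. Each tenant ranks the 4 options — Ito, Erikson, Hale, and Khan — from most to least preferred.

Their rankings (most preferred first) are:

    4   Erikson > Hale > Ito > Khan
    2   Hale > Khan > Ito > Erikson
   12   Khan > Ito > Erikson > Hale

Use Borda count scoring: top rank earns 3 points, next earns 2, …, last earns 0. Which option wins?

Borda scores:
  Ito: 4·1 + 2·1 + 12·2 = 30
  Erikson: 4·3 + 2·0 + 12·1 = 24
  Hale: 4·2 + 2·3 + 12·0 = 14
  Khan: 4·0 + 2·2 + 12·3 = 40
Khan has the highest total.

Khan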